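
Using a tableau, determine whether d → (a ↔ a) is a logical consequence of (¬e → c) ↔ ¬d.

Yes

Initial set: {((¬e → c) ↔ ¬d); ¬(d → (a ↔ a))}.
¬(d → (a ↔ a)): α-rule — add d, ¬(a ↔ a).
((¬e → c) ↔ ¬d): β-rule — branch into (¬e → c), ¬d  //  ¬(¬e → c), ¬¬d.
  branch 1 (add (¬e → c), ¬d):
    × closes — contains both d and ¬d.
  branch 2 (add ¬(¬e → c), ¬¬d):
    ¬(¬e → c): α-rule — add ¬e, ¬c.
    ¬(a ↔ a): β-rule — branch into a, ¬a  //  ¬a, a.
      branch 2.1 (add a, ¬a):
        × closes — contains both a and ¬a.
      branch 2.2 (add ¬a, a):
        × closes — contains both a and ¬a.
All 3 branches close.
Every branch closed, so the premises entail the conclusion.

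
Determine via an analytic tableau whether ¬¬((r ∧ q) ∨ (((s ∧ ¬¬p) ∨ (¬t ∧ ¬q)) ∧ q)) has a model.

Initial set: {¬¬((r ∧ q) ∨ (((s ∧ ¬¬p) ∨ (¬t ∧ ¬q)) ∧ q))}.
¬¬((r ∧ q) ∨ (((s ∧ ¬¬p) ∨ (¬t ∧ ¬q)) ∧ q)): drop double negation, giving ((r ∧ q) ∨ (((s ∧ ¬¬p) ∨ (¬t ∧ ¬q)) ∧ q)).
((r ∧ q) ∨ (((s ∧ ¬¬p) ∨ (¬t ∧ ¬q)) ∧ q)): β-rule — branch into (r ∧ q)  //  (((s ∧ ¬¬p) ∨ (¬t ∧ ¬q)) ∧ q).
  branch 1 (add (r ∧ q)):
    (r ∧ q): α-rule — add r, q.
    ○ open, literals {q=1, r=1}.
  branch 2 (add (((s ∧ ¬¬p) ∨ (¬t ∧ ¬q)) ∧ q)):
    (((s ∧ ¬¬p) ∨ (¬t ∧ ¬q)) ∧ q): α-rule — add ((s ∧ ¬¬p) ∨ (¬t ∧ ¬q)), q.
    ((s ∧ ¬¬p) ∨ (¬t ∧ ¬q)): β-rule — branch into (s ∧ ¬¬p)  //  (¬t ∧ ¬q).
      branch 2.1 (add (s ∧ ¬¬p)):
        (s ∧ ¬¬p): α-rule — add s, ¬¬p.
        ¬¬p: drop double negation, giving p.
        ○ open, literals {p=1, q=1, s=1}.
      branch 2.2 (add (¬t ∧ ¬q)):
        (¬t ∧ ¬q): α-rule — add ¬t, ¬q.
        × closes — contains both q and ¬q.
1 branch closed, 2 open.
An open branch gives a satisfying assignment: q=1, r=1.

Satisfiable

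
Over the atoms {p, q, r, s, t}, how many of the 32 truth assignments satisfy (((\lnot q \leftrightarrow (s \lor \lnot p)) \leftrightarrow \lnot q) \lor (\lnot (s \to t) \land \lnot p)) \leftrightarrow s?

Initial set: {T ((((\lnot q \leftrightarrow (s \lor \lnot p)) \leftrightarrow \lnot q) \lor (\lnot (s \to t) \land \lnot p)) \leftrightarrow s)}.
T ((((\lnot q \leftrightarrow (s \lor \lnot p)) \leftrightarrow \lnot q) \lor (\lnot (s \to t) \land \lnot p)) \leftrightarrow s): β-rule — branch into T (((\lnot q \leftrightarrow (s \lor \lnot p)) \leftrightarrow \lnot q) \lor (\lnot (s \to t) \land \lnot p)), T s  //  F (((\lnot q \leftrightarrow (s \lor \lnot p)) \leftrightarrow \lnot q) \lor (\lnot (s \to t) \land \lnot p)), F s.
  branch 1 (add T (((\lnot q \leftrightarrow (s \lor \lnot p)) \leftrightarrow \lnot q) \lor (\lnot (s \to t) \land \lnot p)), T s):
    T (((\lnot q \leftrightarrow (s \lor \lnot p)) \leftrightarrow \lnot q) \lor (\lnot (s \to t) \land \lnot p)): β-rule — branch into T ((\lnot q \leftrightarrow (s \lor \lnot p)) \leftrightarrow \lnot q)  //  T (\lnot (s \to t) \land \lnot p).
      branch 1.1 (add T ((\lnot q \leftrightarrow (s \lor \lnot p)) \leftrightarrow \lnot q)):
        T ((\lnot q \leftrightarrow (s \lor \lnot p)) \leftrightarrow \lnot q): β-rule — branch into T (\lnot q \leftrightarrow (s \lor \lnot p)), T \lnot q  //  F (\lnot q \leftrightarrow (s \lor \lnot p)), F \lnot q.
          branch 1.1.1 (add T (\lnot q \leftrightarrow (s \lor \lnot p)), T \lnot q):
            T (\lnot q \leftrightarrow (s \lor \lnot p)): β-rule — branch into T \lnot q, T (s \lor \lnot p)  //  F \lnot q, F (s \lor \lnot p).
              branch 1.1.1.1 (add T \lnot q, T (s \lor \lnot p)):
                T (s \lor \lnot p): β-rule — branch into T s  //  T \lnot p.
                  branch 1.1.1.1.1 (add T s):
                    ○ open, literals {q=false, s=true}.
                  branch 1.1.1.1.2 (add T \lnot p):
                    ○ open, literals {p=false, q=false, s=true}.
              branch 1.1.1.2 (add F \lnot q, F (s \lor \lnot p)):
                × closes — contains both q and \lnot q.
          branch 1.1.2 (add F (\lnot q \leftrightarrow (s \lor \lnot p)), F \lnot q):
            F (\lnot q \leftrightarrow (s \lor \lnot p)): β-rule — branch into T \lnot q, F (s \lor \lnot p)  //  F \lnot q, T (s \lor \lnot p).
              branch 1.1.2.1 (add T \lnot q, F (s \lor \lnot p)):
                × closes — contains both q and \lnot q.
              branch 1.1.2.2 (add F \lnot q, T (s \lor \lnot p)):
                T (s \lor \lnot p): β-rule — branch into T s  //  T \lnot p.
                  branch 1.1.2.2.1 (add T s):
                    ○ open, literals {q=true, s=true}.
                  branch 1.1.2.2.2 (add T \lnot p):
                    ○ open, literals {p=false, q=true, s=true}.
      branch 1.2 (add T (\lnot (s \to t) \land \lnot p)):
        T (\lnot (s \to t) \land \lnot p): α-rule — add T \lnot (s \to t), T \lnot p.
        T \lnot (s \to t): α-rule — add T s, F t.
        ○ open, literals {p=false, s=true, t=false}.
  branch 2 (add F (((\lnot q \leftrightarrow (s \lor \lnot p)) \leftrightarrow \lnot q) \lor (\lnot (s \to t) \land \lnot p)), F s):
    F (((\lnot q \leftrightarrow (s \lor \lnot p)) \leftrightarrow \lnot q) \lor (\lnot (s \to t) \land \lnot p)): α-rule — add F ((\lnot q \leftrightarrow (s \lor \lnot p)) \leftrightarrow \lnot q), F (\lnot (s \to t) \land \lnot p).
    F ((\lnot q \leftrightarrow (s \lor \lnot p)) \leftrightarrow \lnot q): β-rule — branch into T (\lnot q \leftrightarrow (s \lor \lnot p)), F \lnot q  //  F (\lnot q \leftrightarrow (s \lor \lnot p)), T \lnot q.
      branch 2.1 (add T (\lnot q \leftrightarrow (s \lor \lnot p)), F \lnot q):
        F (\lnot (s \to t) \land \lnot p): β-rule — branch into F \lnot (s \to t)  //  F \lnot p.
          branch 2.1.1 (add F \lnot (s \to t)):
            T (\lnot q \leftrightarrow (s \lor \lnot p)): β-rule — branch into T \lnot q, T (s \lor \lnot p)  //  F \lnot q, F (s \lor \lnot p).
              branch 2.1.1.1 (add T \lnot q, T (s \lor \lnot p)):
                × closes — contains both q and \lnot q.
              branch 2.1.1.2 (add F \lnot q, F (s \lor \lnot p)):
                F (s \lor \lnot p): α-rule — add F s, F \lnot p.
                F \lnot (s \to t): β-rule — branch into F s  //  T t.
                  branch 2.1.1.2.1 (add F s):
                    ○ open, literals {p=true, q=true, s=false}.
                  branch 2.1.1.2.2 (add T t):
                    ○ open, literals {p=true, q=true, s=false, t=true}.
          branch 2.1.2 (add F \lnot p):
            T (\lnot q \leftrightarrow (s \lor \lnot p)): β-rule — branch into T \lnot q, T (s \lor \lnot p)  //  F \lnot q, F (s \lor \lnot p).
              branch 2.1.2.1 (add T \lnot q, T (s \lor \lnot p)):
                × closes — contains both q and \lnot q.
              branch 2.1.2.2 (add F \lnot q, F (s \lor \lnot p)):
                F (s \lor \lnot p): α-rule — add F s, F \lnot p.
                ○ open, literals {p=true, q=true, s=false}.
      branch 2.2 (add F (\lnot q \leftrightarrow (s \lor \lnot p)), T \lnot q):
        F (\lnot (s \to t) \land \lnot p): β-rule — branch into F \lnot (s \to t)  //  F \lnot p.
          branch 2.2.1 (add F \lnot (s \to t)):
            F (\lnot q \leftrightarrow (s \lor \lnot p)): β-rule — branch into T \lnot q, F (s \lor \lnot p)  //  F \lnot q, T (s \lor \lnot p).
              branch 2.2.1.1 (add T \lnot q, F (s \lor \lnot p)):
                F (s \lor \lnot p): α-rule — add F s, F \lnot p.
                F \lnot (s \to t): β-rule — branch into F s  //  T t.
                  branch 2.2.1.1.1 (add F s):
                    ○ open, literals {p=true, q=false, s=false}.
                  branch 2.2.1.1.2 (add T t):
                    ○ open, literals {p=true, q=false, s=false, t=true}.
              branch 2.2.1.2 (add F \lnot q, T (s \lor \lnot p)):
                × closes — contains both q and \lnot q.
          branch 2.2.2 (add F \lnot p):
            F (\lnot q \leftrightarrow (s \lor \lnot p)): β-rule — branch into T \lnot q, F (s \lor \lnot p)  //  F \lnot q, T (s \lor \lnot p).
              branch 2.2.2.1 (add T \lnot q, F (s \lor \lnot p)):
                F (s \lor \lnot p): α-rule — add F s, F \lnot p.
                ○ open, literals {p=true, q=false, s=false}.
              branch 2.2.2.2 (add F \lnot q, T (s \lor \lnot p)):
                × closes — contains both q and \lnot q.
6 branches closed, 11 open.
Each open branch fixes some atoms; the unmentioned ones are free. Counting distinct full assignments: branch {q=false, s=true} (p, r, t) contributes 8 new; branch {p=false, q=false, s=true} (r, t) contributes 0 new; branch {q=true, s=true} (p, r, t) contributes 8 new; branch {p=false, q=true, s=true} (r, t) contributes 0 new; branch {p=false, s=true, t=false} (q, r) contributes 0 new; branch {p=true, q=true, s=false} (r, t) contributes 4 new; branch {p=true, q=true, s=false, t=true} (r) contributes 0 new; branch {p=true, q=true, s=false} (r, t) contributes 0 new; branch {p=true, q=false, s=false} (r, t) contributes 4 new; branch {p=true, q=false, s=false, t=true} (r) contributes 0 new; branch {p=true, q=false, s=false} (r, t) contributes 0 new. Total: 24.

24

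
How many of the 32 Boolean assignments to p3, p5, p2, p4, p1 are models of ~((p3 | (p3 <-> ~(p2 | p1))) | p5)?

Initial set: {T ~((p3 | (p3 <-> ~(p2 | p1))) | p5)}.
T ~((p3 | (p3 <-> ~(p2 | p1))) | p5): α-rule — add F (p3 | (p3 <-> ~(p2 | p1))), F p5.
F (p3 | (p3 <-> ~(p2 | p1))): α-rule — add F p3, F (p3 <-> ~(p2 | p1)).
F (p3 <-> ~(p2 | p1)): β-rule — branch into T p3, F ~(p2 | p1)  //  F p3, T ~(p2 | p1).
  branch 1 (add T p3, F ~(p2 | p1)):
    × closes — contains both p3 and ~p3.
  branch 2 (add F p3, T ~(p2 | p1)):
    T ~(p2 | p1): α-rule — add F p2, F p1.
    ○ open, literals {p1=F, p2=F, p3=F, p5=F}.
1 branch closed, 1 open.
Each open branch fixes some atoms; the unmentioned ones are free. Counting distinct full assignments: branch {p1=F, p2=F, p3=F, p5=F} (p4) contributes 2 new. Total: 2.

2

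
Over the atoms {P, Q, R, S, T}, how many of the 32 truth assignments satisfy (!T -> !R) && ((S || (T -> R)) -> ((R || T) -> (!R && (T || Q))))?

16

Initial set: {((!T -> !R) && ((S || (T -> R)) -> ((R || T) -> (!R && (T || Q)))))}.
((!T -> !R) && ((S || (T -> R)) -> ((R || T) -> (!R && (T || Q))))): α-rule — add (!T -> !R), ((S || (T -> R)) -> ((R || T) -> (!R && (T || Q)))).
(!T -> !R): β-rule — branch into !!T  //  !R.
  branch 1 (add !!T):
    ((S || (T -> R)) -> ((R || T) -> (!R && (T || Q)))): β-rule — branch into !(S || (T -> R))  //  ((R || T) -> (!R && (T || Q))).
      branch 1.1 (add !(S || (T -> R))):
        !(S || (T -> R)): α-rule — add !S, !(T -> R).
        !(T -> R): α-rule — add T, !R.
        ○ open, literals {R=F, S=F, T=T}.
      branch 1.2 (add ((R || T) -> (!R && (T || Q)))):
        ((R || T) -> (!R && (T || Q))): β-rule — branch into !(R || T)  //  (!R && (T || Q)).
          branch 1.2.1 (add !(R || T)):
            !(R || T): α-rule — add !R, !T.
            × closes — contains both T and !T.
          branch 1.2.2 (add (!R && (T || Q))):
            (!R && (T || Q)): α-rule — add !R, (T || Q).
            (T || Q): β-rule — branch into T  //  Q.
              branch 1.2.2.1 (add T):
                ○ open, literals {R=F, T=T}.
              branch 1.2.2.2 (add Q):
                ○ open, literals {Q=T, R=F, T=T}.
  branch 2 (add !R):
    ((S || (T -> R)) -> ((R || T) -> (!R && (T || Q)))): β-rule — branch into !(S || (T -> R))  //  ((R || T) -> (!R && (T || Q))).
      branch 2.1 (add !(S || (T -> R))):
        !(S || (T -> R)): α-rule — add !S, !(T -> R).
        !(T -> R): α-rule — add T, !R.
        ○ open, literals {R=F, S=F, T=T}.
      branch 2.2 (add ((R || T) -> (!R && (T || Q)))):
        ((R || T) -> (!R && (T || Q))): β-rule — branch into !(R || T)  //  (!R && (T || Q)).
          branch 2.2.1 (add !(R || T)):
            !(R || T): α-rule — add !R, !T.
            ○ open, literals {R=F, T=F}.
          branch 2.2.2 (add (!R && (T || Q))):
            (!R && (T || Q)): α-rule — add !R, (T || Q).
            (T || Q): β-rule — branch into T  //  Q.
              branch 2.2.2.1 (add T):
                ○ open, literals {R=F, T=T}.
              branch 2.2.2.2 (add Q):
                ○ open, literals {Q=T, R=F}.
1 branch closed, 7 open.
Each open branch fixes some atoms; the unmentioned ones are free. Counting distinct full assignments: branch {R=F, S=F, T=T} (P, Q) contributes 4 new; branch {R=F, T=T} (P, Q, S) contributes 4 new; branch {Q=T, R=F, T=T} (P, S) contributes 0 new; branch {R=F, S=F, T=T} (P, Q) contributes 0 new; branch {R=F, T=F} (P, Q, S) contributes 8 new; branch {R=F, T=T} (P, Q, S) contributes 0 new; branch {Q=T, R=F} (P, S, T) contributes 0 new. Total: 16.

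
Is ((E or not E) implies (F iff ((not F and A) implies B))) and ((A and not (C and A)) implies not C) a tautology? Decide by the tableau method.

Assume the negation and expand:
Initial set: {not (((E or not E) implies (F iff ((not F and A) implies B))) and ((A and not (C and A)) implies not C))}.
not (((E or not E) implies (F iff ((not F and A) implies B))) and ((A and not (C and A)) implies not C)): β-rule — branch into not ((E or not E) implies (F iff ((not F and A) implies B)))  //  not ((A and not (C and A)) implies not C).
  branch 1 (add not ((E or not E) implies (F iff ((not F and A) implies B)))):
    not ((E or not E) implies (F iff ((not F and A) implies B))): α-rule — add (E or not E), not (F iff ((not F and A) implies B)).
    (E or not E): β-rule — branch into E  //  not E.
      branch 1.1 (add E):
        not (F iff ((not F and A) implies B)): β-rule — branch into F, not ((not F and A) implies B)  //  not F, ((not F and A) implies B).
          branch 1.1.1 (add F, not ((not F and A) implies B)):
            not ((not F and A) implies B): α-rule — add (not F and A), not B.
            (not F and A): α-rule — add not F, A.
            × closes — contains both F and not F.
          branch 1.1.2 (add not F, ((not F and A) implies B)):
            ((not F and A) implies B): β-rule — branch into not (not F and A)  //  B.
              branch 1.1.2.1 (add not (not F and A)):
                not (not F and A): β-rule — branch into not not F  //  not A.
                  branch 1.1.2.1.1 (add not not F):
                    × closes — contains both F and not F.
                  branch 1.1.2.1.2 (add not A):
                    ○ open, literals {A=false, E=true, F=false}.
              branch 1.1.2.2 (add B):
                ○ open, literals {B=true, E=true, F=false}.
      branch 1.2 (add not E):
        not (F iff ((not F and A) implies B)): β-rule — branch into F, not ((not F and A) implies B)  //  not F, ((not F and A) implies B).
          branch 1.2.1 (add F, not ((not F and A) implies B)):
            not ((not F and A) implies B): α-rule — add (not F and A), not B.
            (not F and A): α-rule — add not F, A.
            × closes — contains both F and not F.
          branch 1.2.2 (add not F, ((not F and A) implies B)):
            ((not F and A) implies B): β-rule — branch into not (not F and A)  //  B.
              branch 1.2.2.1 (add not (not F and A)):
                not (not F and A): β-rule — branch into not not F  //  not A.
                  branch 1.2.2.1.1 (add not not F):
                    × closes — contains both F and not F.
                  branch 1.2.2.1.2 (add not A):
                    ○ open, literals {A=false, E=false, F=false}.
              branch 1.2.2.2 (add B):
                ○ open, literals {B=true, E=false, F=false}.
  branch 2 (add not ((A and not (C and A)) implies not C)):
    not ((A and not (C and A)) implies not C): α-rule — add (A and not (C and A)), not not C.
    (A and not (C and A)): α-rule — add A, not (C and A).
    not (C and A): β-rule — branch into not C  //  not A.
      branch 2.1 (add not C):
        × closes — contains both C and not C.
      branch 2.2 (add not A):
        × closes — contains both A and not A.
6 branches closed, 4 open.
An open branch gives a countermodel: A=false, E=true, F=false (unmentioned atoms arbitrary); under it the original formula is false.

Not valid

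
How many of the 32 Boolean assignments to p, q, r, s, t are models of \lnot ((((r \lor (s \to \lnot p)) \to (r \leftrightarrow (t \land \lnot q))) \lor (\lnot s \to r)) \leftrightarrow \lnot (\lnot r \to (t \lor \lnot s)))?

26

Initial set: {T \lnot ((((r \lor (s \to \lnot p)) \to (r \leftrightarrow (t \land \lnot q))) \lor (\lnot s \to r)) \leftrightarrow \lnot (\lnot r \to (t \lor \lnot s)))}.
T \lnot ((((r \lor (s \to \lnot p)) \to (r \leftrightarrow (t \land \lnot q))) \lor (\lnot s \to r)) \leftrightarrow \lnot (\lnot r \to (t \lor \lnot s))): β-rule — branch into T (((r \lor (s \to \lnot p)) \to (r \leftrightarrow (t \land \lnot q))) \lor (\lnot s \to r)), F \lnot (\lnot r \to (t \lor \lnot s))  //  F (((r \lor (s \to \lnot p)) \to (r \leftrightarrow (t \land \lnot q))) \lor (\lnot s \to r)), T \lnot (\lnot r \to (t \lor \lnot s)).
  branch 1 (add T (((r \lor (s \to \lnot p)) \to (r \leftrightarrow (t \land \lnot q))) \lor (\lnot s \to r)), F \lnot (\lnot r \to (t \lor \lnot s))):
    T (((r \lor (s \to \lnot p)) \to (r \leftrightarrow (t \land \lnot q))) \lor (\lnot s \to r)): β-rule — branch into T ((r \lor (s \to \lnot p)) \to (r \leftrightarrow (t \land \lnot q)))  //  T (\lnot s \to r).
      branch 1.1 (add T ((r \lor (s \to \lnot p)) \to (r \leftrightarrow (t \land \lnot q)))):
        F \lnot (\lnot r \to (t \lor \lnot s)): β-rule — branch into F \lnot r  //  T (t \lor \lnot s).
          branch 1.1.1 (add F \lnot r):
            T ((r \lor (s \to \lnot p)) \to (r \leftrightarrow (t \land \lnot q))): β-rule — branch into F (r \lor (s \to \lnot p))  //  T (r \leftrightarrow (t \land \lnot q)).
              branch 1.1.1.1 (add F (r \lor (s \to \lnot p))):
                F (r \lor (s \to \lnot p)): α-rule — add F r, F (s \to \lnot p).
                × closes — contains both r and \lnot r.
              branch 1.1.1.2 (add T (r \leftrightarrow (t \land \lnot q))):
                T (r \leftrightarrow (t \land \lnot q)): β-rule — branch into T r, T (t \land \lnot q)  //  F r, F (t \land \lnot q).
                  branch 1.1.1.2.1 (add T r, T (t \land \lnot q)):
                    T (t \land \lnot q): α-rule — add T t, T \lnot q.
                    ○ open, literals {q=0, r=1, t=1}.
                  branch 1.1.1.2.2 (add F r, F (t \land \lnot q)):
                    × closes — contains both r and \lnot r.
          branch 1.1.2 (add T (t \lor \lnot s)):
            T ((r \lor (s \to \lnot p)) \to (r \leftrightarrow (t \land \lnot q))): β-rule — branch into F (r \lor (s \to \lnot p))  //  T (r \leftrightarrow (t \land \lnot q)).
              branch 1.1.2.1 (add F (r \lor (s \to \lnot p))):
                F (r \lor (s \to \lnot p)): α-rule — add F r, F (s \to \lnot p).
                F (s \to \lnot p): α-rule — add T s, F \lnot p.
                T (t \lor \lnot s): β-rule — branch into T t  //  T \lnot s.
                  branch 1.1.2.1.1 (add T t):
                    ○ open, literals {p=1, r=0, s=1, t=1}.
                  branch 1.1.2.1.2 (add T \lnot s):
                    × closes — contains both s and \lnot s.
              branch 1.1.2.2 (add T (r \leftrightarrow (t \land \lnot q))):
                T (t \lor \lnot s): β-rule — branch into T t  //  T \lnot s.
                  branch 1.1.2.2.1 (add T t):
                    T (r \leftrightarrow (t \land \lnot q)): β-rule — branch into T r, T (t \land \lnot q)  //  F r, F (t \land \lnot q).
                      branch 1.1.2.2.1.1 (add T r, T (t \land \lnot q)):
                        T (t \land \lnot q): α-rule — add T t, T \lnot q.
                        ○ open, literals {q=0, r=1, t=1}.
                      branch 1.1.2.2.1.2 (add F r, F (t \land \lnot q)):
                        F (t \land \lnot q): β-rule — branch into F t  //  F \lnot q.
                          branch 1.1.2.2.1.2.1 (add F t):
                            × closes — contains both t and \lnot t.
                          branch 1.1.2.2.1.2.2 (add F \lnot q):
                            ○ open, literals {q=1, r=0, t=1}.
                  branch 1.1.2.2.2 (add T \lnot s):
                    T (r \leftrightarrow (t \land \lnot q)): β-rule — branch into T r, T (t \land \lnot q)  //  F r, F (t \land \lnot q).
                      branch 1.1.2.2.2.1 (add T r, T (t \land \lnot q)):
                        T (t \land \lnot q): α-rule — add T t, T \lnot q.
                        ○ open, literals {q=0, r=1, s=0, t=1}.
                      branch 1.1.2.2.2.2 (add F r, F (t \land \lnot q)):
                        F (t \land \lnot q): β-rule — branch into F t  //  F \lnot q.
                          branch 1.1.2.2.2.2.1 (add F t):
                            ○ open, literals {r=0, s=0, t=0}.
                          branch 1.1.2.2.2.2.2 (add F \lnot q):
                            ○ open, literals {q=1, r=0, s=0}.
      branch 1.2 (add T (\lnot s \to r)):
        F \lnot (\lnot r \to (t \lor \lnot s)): β-rule — branch into F \lnot r  //  T (t \lor \lnot s).
          branch 1.2.1 (add F \lnot r):
            T (\lnot s \to r): β-rule — branch into F \lnot s  //  T r.
              branch 1.2.1.1 (add F \lnot s):
                ○ open, literals {r=1, s=1}.
              branch 1.2.1.2 (add T r):
                ○ open, literals {r=1}.
          branch 1.2.2 (add T (t \lor \lnot s)):
            T (\lnot s \to r): β-rule — branch into F \lnot s  //  T r.
              branch 1.2.2.1 (add F \lnot s):
                T (t \lor \lnot s): β-rule — branch into T t  //  T \lnot s.
                  branch 1.2.2.1.1 (add T t):
                    ○ open, literals {s=1, t=1}.
                  branch 1.2.2.1.2 (add T \lnot s):
                    × closes — contains both s and \lnot s.
              branch 1.2.2.2 (add T r):
                T (t \lor \lnot s): β-rule — branch into T t  //  T \lnot s.
                  branch 1.2.2.2.1 (add T t):
                    ○ open, literals {r=1, t=1}.
                  branch 1.2.2.2.2 (add T \lnot s):
                    ○ open, literals {r=1, s=0}.
  branch 2 (add F (((r \lor (s \to \lnot p)) \to (r \leftrightarrow (t \land \lnot q))) \lor (\lnot s \to r)), T \lnot (\lnot r \to (t \lor \lnot s))):
    F (((r \lor (s \to \lnot p)) \to (r \leftrightarrow (t \land \lnot q))) \lor (\lnot s \to r)): α-rule — add F ((r \lor (s \to \lnot p)) \to (r \leftrightarrow (t \land \lnot q))), F (\lnot s \to r).
    T \lnot (\lnot r \to (t \lor \lnot s)): α-rule — add T \lnot r, F (t \lor \lnot s).
    F ((r \lor (s \to \lnot p)) \to (r \leftrightarrow (t \land \lnot q))): α-rule — add T (r \lor (s \to \lnot p)), F (r \leftrightarrow (t \land \lnot q)).
    F (\lnot s \to r): α-rule — add T \lnot s, F r.
    F (t \lor \lnot s): α-rule — add F t, F \lnot s.
    × closes — contains both s and \lnot s.
6 branches closed, 12 open.
Each open branch fixes some atoms; the unmentioned ones are free. Counting distinct full assignments: branch {q=0, r=1, t=1} (p, s) contributes 4 new; branch {p=1, r=0, s=1, t=1} (q) contributes 2 new; branch {q=0, r=1, t=1} (p, s) contributes 0 new; branch {q=1, r=0, t=1} (p, s) contributes 3 new; branch {q=0, r=1, s=0, t=1} (p) contributes 0 new; branch {r=0, s=0, t=0} (p, q) contributes 4 new; branch {q=1, r=0, s=0} (p, t) contributes 0 new; branch {r=1, s=1} (p, q, t) contributes 6 new; branch {r=1} (p, q, s, t) contributes 6 new; branch {s=1, t=1} (p, q, r) contributes 1 new; branch {r=1, t=1} (p, q, s) contributes 0 new; branch {r=1, s=0} (p, q, t) contributes 0 new. Total: 26.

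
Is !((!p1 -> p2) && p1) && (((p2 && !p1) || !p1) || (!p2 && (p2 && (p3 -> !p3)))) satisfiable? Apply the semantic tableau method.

Satisfiable

Initial set: {(!((!p1 -> p2) && p1) && (((p2 && !p1) || !p1) || (!p2 && (p2 && (p3 -> !p3)))))}.
(!((!p1 -> p2) && p1) && (((p2 && !p1) || !p1) || (!p2 && (p2 && (p3 -> !p3))))): α-rule — add !((!p1 -> p2) && p1), (((p2 && !p1) || !p1) || (!p2 && (p2 && (p3 -> !p3)))).
!((!p1 -> p2) && p1): β-rule — branch into !(!p1 -> p2)  //  !p1.
  branch 1 (add !(!p1 -> p2)):
    !(!p1 -> p2): α-rule — add !p1, !p2.
    (((p2 && !p1) || !p1) || (!p2 && (p2 && (p3 -> !p3)))): β-rule — branch into ((p2 && !p1) || !p1)  //  (!p2 && (p2 && (p3 -> !p3))).
      branch 1.1 (add ((p2 && !p1) || !p1)):
        ((p2 && !p1) || !p1): β-rule — branch into (p2 && !p1)  //  !p1.
          branch 1.1.1 (add (p2 && !p1)):
            (p2 && !p1): α-rule — add p2, !p1.
            × closes — contains both p2 and !p2.
          branch 1.1.2 (add !p1):
            ○ open, literals {p1=F, p2=F}.
      branch 1.2 (add (!p2 && (p2 && (p3 -> !p3)))):
        (!p2 && (p2 && (p3 -> !p3))): α-rule — add !p2, (p2 && (p3 -> !p3)).
        (p2 && (p3 -> !p3)): α-rule — add p2, (p3 -> !p3).
        × closes — contains both p2 and !p2.
  branch 2 (add !p1):
    (((p2 && !p1) || !p1) || (!p2 && (p2 && (p3 -> !p3)))): β-rule — branch into ((p2 && !p1) || !p1)  //  (!p2 && (p2 && (p3 -> !p3))).
      branch 2.1 (add ((p2 && !p1) || !p1)):
        ((p2 && !p1) || !p1): β-rule — branch into (p2 && !p1)  //  !p1.
          branch 2.1.1 (add (p2 && !p1)):
            (p2 && !p1): α-rule — add p2, !p1.
            ○ open, literals {p1=F, p2=T}.
          branch 2.1.2 (add !p1):
            ○ open, literals {p1=F}.
      branch 2.2 (add (!p2 && (p2 && (p3 -> !p3)))):
        (!p2 && (p2 && (p3 -> !p3))): α-rule — add !p2, (p2 && (p3 -> !p3)).
        (p2 && (p3 -> !p3)): α-rule — add p2, (p3 -> !p3).
        × closes — contains both p2 and !p2.
3 branches closed, 3 open.
An open branch gives a satisfying assignment: p1=F, p2=F.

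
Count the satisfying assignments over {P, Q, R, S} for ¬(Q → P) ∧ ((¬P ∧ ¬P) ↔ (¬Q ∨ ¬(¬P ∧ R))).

2

Initial set: {T (¬(Q → P) ∧ ((¬P ∧ ¬P) ↔ (¬Q ∨ ¬(¬P ∧ R))))}.
T (¬(Q → P) ∧ ((¬P ∧ ¬P) ↔ (¬Q ∨ ¬(¬P ∧ R)))): α-rule — add T ¬(Q → P), T ((¬P ∧ ¬P) ↔ (¬Q ∨ ¬(¬P ∧ R))).
T ¬(Q → P): α-rule — add T Q, F P.
T ((¬P ∧ ¬P) ↔ (¬Q ∨ ¬(¬P ∧ R))): β-rule — branch into T (¬P ∧ ¬P), T (¬Q ∨ ¬(¬P ∧ R))  //  F (¬P ∧ ¬P), F (¬Q ∨ ¬(¬P ∧ R)).
  branch 1 (add T (¬P ∧ ¬P), T (¬Q ∨ ¬(¬P ∧ R))):
    T (¬P ∧ ¬P): α-rule — add T ¬P, T ¬P.
    T (¬Q ∨ ¬(¬P ∧ R)): β-rule — branch into T ¬Q  //  T ¬(¬P ∧ R).
      branch 1.1 (add T ¬Q):
        × closes — contains both Q and ¬Q.
      branch 1.2 (add T ¬(¬P ∧ R)):
        T ¬(¬P ∧ R): β-rule — branch into F ¬P  //  F R.
          branch 1.2.1 (add F ¬P):
            × closes — contains both P and ¬P.
          branch 1.2.2 (add F R):
            ○ open, literals {P=false, Q=true, R=false}.
  branch 2 (add F (¬P ∧ ¬P), F (¬Q ∨ ¬(¬P ∧ R))):
    F (¬Q ∨ ¬(¬P ∧ R)): α-rule — add F ¬Q, F ¬(¬P ∧ R).
    F ¬(¬P ∧ R): α-rule — add T ¬P, T R.
    F (¬P ∧ ¬P): β-rule — branch into F ¬P  //  F ¬P.
      branch 2.1 (add F ¬P):
        × closes — contains both P and ¬P.
      branch 2.2 (add F ¬P):
        × closes — contains both P and ¬P.
4 branches closed, 1 open.
Each open branch fixes some atoms; the unmentioned ones are free. Counting distinct full assignments: branch {P=false, Q=true, R=false} (S) contributes 2 new. Total: 2.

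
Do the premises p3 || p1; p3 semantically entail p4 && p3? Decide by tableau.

No

Initial set: {(p3 || p1); p3; !(p4 && p3)}.
(p3 || p1): β-rule — branch into p3  //  p1.
  branch 1 (add p3):
    !(p4 && p3): β-rule — branch into !p4  //  !p3.
      branch 1.1 (add !p4):
        ○ open, literals {p3=T, p4=F}.
      branch 1.2 (add !p3):
        × closes — contains both p3 and !p3.
  branch 2 (add p1):
    !(p4 && p3): β-rule — branch into !p4  //  !p3.
      branch 2.1 (add !p4):
        ○ open, literals {p1=T, p3=T, p4=F}.
      branch 2.2 (add !p3):
        × closes — contains both p3 and !p3.
2 branches closed, 2 open.
An open branch gives a countermodel: p3=T, p4=F (unmentioned atoms arbitrary); the premises hold there but the conclusion fails.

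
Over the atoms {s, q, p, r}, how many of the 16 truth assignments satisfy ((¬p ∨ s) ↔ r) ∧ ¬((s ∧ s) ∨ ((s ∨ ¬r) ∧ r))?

4

Initial set: {(((¬p ∨ s) ↔ r) ∧ ¬((s ∧ s) ∨ ((s ∨ ¬r) ∧ r)))}.
(((¬p ∨ s) ↔ r) ∧ ¬((s ∧ s) ∨ ((s ∨ ¬r) ∧ r))): α-rule — add ((¬p ∨ s) ↔ r), ¬((s ∧ s) ∨ ((s ∨ ¬r) ∧ r)).
¬((s ∧ s) ∨ ((s ∨ ¬r) ∧ r)): α-rule — add ¬(s ∧ s), ¬((s ∨ ¬r) ∧ r).
((¬p ∨ s) ↔ r): β-rule — branch into (¬p ∨ s), r  //  ¬(¬p ∨ s), ¬r.
  branch 1 (add (¬p ∨ s), r):
    ¬(s ∧ s): β-rule — branch into ¬s  //  ¬s.
      branch 1.1 (add ¬s):
        ¬((s ∨ ¬r) ∧ r): β-rule — branch into ¬(s ∨ ¬r)  //  ¬r.
          branch 1.1.1 (add ¬(s ∨ ¬r)):
            ¬(s ∨ ¬r): α-rule — add ¬s, ¬¬r.
            (¬p ∨ s): β-rule — branch into ¬p  //  s.
              branch 1.1.1.1 (add ¬p):
                ○ open, literals {p=false, r=true, s=false}.
              branch 1.1.1.2 (add s):
                × closes — contains both s and ¬s.
          branch 1.1.2 (add ¬r):
            × closes — contains both r and ¬r.
      branch 1.2 (add ¬s):
        ¬((s ∨ ¬r) ∧ r): β-rule — branch into ¬(s ∨ ¬r)  //  ¬r.
          branch 1.2.1 (add ¬(s ∨ ¬r)):
            ¬(s ∨ ¬r): α-rule — add ¬s, ¬¬r.
            (¬p ∨ s): β-rule — branch into ¬p  //  s.
              branch 1.2.1.1 (add ¬p):
                ○ open, literals {p=false, r=true, s=false}.
              branch 1.2.1.2 (add s):
                × closes — contains both s and ¬s.
          branch 1.2.2 (add ¬r):
            × closes — contains both r and ¬r.
  branch 2 (add ¬(¬p ∨ s), ¬r):
    ¬(¬p ∨ s): α-rule — add ¬¬p, ¬s.
    ¬(s ∧ s): β-rule — branch into ¬s  //  ¬s.
      branch 2.1 (add ¬s):
        ¬((s ∨ ¬r) ∧ r): β-rule — branch into ¬(s ∨ ¬r)  //  ¬r.
          branch 2.1.1 (add ¬(s ∨ ¬r)):
            ¬(s ∨ ¬r): α-rule — add ¬s, ¬¬r.
            × closes — contains both r and ¬r.
          branch 2.1.2 (add ¬r):
            ○ open, literals {p=true, r=false, s=false}.
      branch 2.2 (add ¬s):
        ¬((s ∨ ¬r) ∧ r): β-rule — branch into ¬(s ∨ ¬r)  //  ¬r.
          branch 2.2.1 (add ¬(s ∨ ¬r)):
            ¬(s ∨ ¬r): α-rule — add ¬s, ¬¬r.
            × closes — contains both r and ¬r.
          branch 2.2.2 (add ¬r):
            ○ open, literals {p=true, r=false, s=false}.
6 branches closed, 4 open.
Each open branch fixes some atoms; the unmentioned ones are free. Counting distinct full assignments: branch {p=false, r=true, s=false} (q) contributes 2 new; branch {p=false, r=true, s=false} (q) contributes 0 new; branch {p=true, r=false, s=false} (q) contributes 2 new; branch {p=true, r=false, s=false} (q) contributes 0 new. Total: 4.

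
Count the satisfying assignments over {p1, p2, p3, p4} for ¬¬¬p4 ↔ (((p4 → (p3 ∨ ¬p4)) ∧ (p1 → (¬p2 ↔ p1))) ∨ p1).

10

Initial set: {T (¬¬¬p4 ↔ (((p4 → (p3 ∨ ¬p4)) ∧ (p1 → (¬p2 ↔ p1))) ∨ p1))}.
T (¬¬¬p4 ↔ (((p4 → (p3 ∨ ¬p4)) ∧ (p1 → (¬p2 ↔ p1))) ∨ p1)): β-rule — branch into T ¬¬¬p4, T (((p4 → (p3 ∨ ¬p4)) ∧ (p1 → (¬p2 ↔ p1))) ∨ p1)  //  F ¬¬¬p4, F (((p4 → (p3 ∨ ¬p4)) ∧ (p1 → (¬p2 ↔ p1))) ∨ p1).
  branch 1 (add T ¬¬¬p4, T (((p4 → (p3 ∨ ¬p4)) ∧ (p1 → (¬p2 ↔ p1))) ∨ p1)):
    T ¬¬¬p4: drop double negation, giving T ¬p4.
    T (((p4 → (p3 ∨ ¬p4)) ∧ (p1 → (¬p2 ↔ p1))) ∨ p1): β-rule — branch into T ((p4 → (p3 ∨ ¬p4)) ∧ (p1 → (¬p2 ↔ p1)))  //  T p1.
      branch 1.1 (add T ((p4 → (p3 ∨ ¬p4)) ∧ (p1 → (¬p2 ↔ p1)))):
        T ((p4 → (p3 ∨ ¬p4)) ∧ (p1 → (¬p2 ↔ p1))): α-rule — add T (p4 → (p3 ∨ ¬p4)), T (p1 → (¬p2 ↔ p1)).
        T (p4 → (p3 ∨ ¬p4)): β-rule — branch into F p4  //  T (p3 ∨ ¬p4).
          branch 1.1.1 (add F p4):
            T (p1 → (¬p2 ↔ p1)): β-rule — branch into F p1  //  T (¬p2 ↔ p1).
              branch 1.1.1.1 (add F p1):
                ○ open, literals {p1=F, p4=F}.
              branch 1.1.1.2 (add T (¬p2 ↔ p1)):
                T (¬p2 ↔ p1): β-rule — branch into T ¬p2, T p1  //  F ¬p2, F p1.
                  branch 1.1.1.2.1 (add T ¬p2, T p1):
                    ○ open, literals {p1=T, p2=F, p4=F}.
                  branch 1.1.1.2.2 (add F ¬p2, F p1):
                    ○ open, literals {p1=F, p2=T, p4=F}.
          branch 1.1.2 (add T (p3 ∨ ¬p4)):
            T (p1 → (¬p2 ↔ p1)): β-rule — branch into F p1  //  T (¬p2 ↔ p1).
              branch 1.1.2.1 (add F p1):
                T (p3 ∨ ¬p4): β-rule — branch into T p3  //  T ¬p4.
                  branch 1.1.2.1.1 (add T p3):
                    ○ open, literals {p1=F, p3=T, p4=F}.
                  branch 1.1.2.1.2 (add T ¬p4):
                    ○ open, literals {p1=F, p4=F}.
              branch 1.1.2.2 (add T (¬p2 ↔ p1)):
                T (p3 ∨ ¬p4): β-rule — branch into T p3  //  T ¬p4.
                  branch 1.1.2.2.1 (add T p3):
                    T (¬p2 ↔ p1): β-rule — branch into T ¬p2, T p1  //  F ¬p2, F p1.
                      branch 1.1.2.2.1.1 (add T ¬p2, T p1):
                        ○ open, literals {p1=T, p2=F, p3=T, p4=F}.
                      branch 1.1.2.2.1.2 (add F ¬p2, F p1):
                        ○ open, literals {p1=F, p2=T, p3=T, p4=F}.
                  branch 1.1.2.2.2 (add T ¬p4):
                    T (¬p2 ↔ p1): β-rule — branch into T ¬p2, T p1  //  F ¬p2, F p1.
                      branch 1.1.2.2.2.1 (add T ¬p2, T p1):
                        ○ open, literals {p1=T, p2=F, p4=F}.
                      branch 1.1.2.2.2.2 (add F ¬p2, F p1):
                        ○ open, literals {p1=F, p2=T, p4=F}.
      branch 1.2 (add T p1):
        ○ open, literals {p1=T, p4=F}.
  branch 2 (add F ¬¬¬p4, F (((p4 → (p3 ∨ ¬p4)) ∧ (p1 → (¬p2 ↔ p1))) ∨ p1)):
    F ¬¬¬p4: drop double negation, giving F ¬p4.
    F (((p4 → (p3 ∨ ¬p4)) ∧ (p1 → (¬p2 ↔ p1))) ∨ p1): α-rule — add F ((p4 → (p3 ∨ ¬p4)) ∧ (p1 → (¬p2 ↔ p1))), F p1.
    F ((p4 → (p3 ∨ ¬p4)) ∧ (p1 → (¬p2 ↔ p1))): β-rule — branch into F (p4 → (p3 ∨ ¬p4))  //  F (p1 → (¬p2 ↔ p1)).
      branch 2.1 (add F (p4 → (p3 ∨ ¬p4))):
        F (p4 → (p3 ∨ ¬p4)): α-rule — add T p4, F (p3 ∨ ¬p4).
        F (p3 ∨ ¬p4): α-rule — add F p3, F ¬p4.
        ○ open, literals {p1=F, p3=F, p4=T}.
      branch 2.2 (add F (p1 → (¬p2 ↔ p1))):
        F (p1 → (¬p2 ↔ p1)): α-rule — add T p1, F (¬p2 ↔ p1).
        × closes — contains both p1 and ¬p1.
1 branch closed, 11 open.
Each open branch fixes some atoms; the unmentioned ones are free. Counting distinct full assignments: branch {p1=F, p4=F} (p2, p3) contributes 4 new; branch {p1=T, p2=F, p4=F} (p3) contributes 2 new; branch {p1=F, p2=T, p4=F} (p3) contributes 0 new; branch {p1=F, p3=T, p4=F} (p2) contributes 0 new; branch {p1=F, p4=F} (p2, p3) contributes 0 new; branch {p1=T, p2=F, p3=T, p4=F} (none free) contributes 0 new; branch {p1=F, p2=T, p3=T, p4=F} (none free) contributes 0 new; branch {p1=T, p2=F, p4=F} (p3) contributes 0 new; branch {p1=F, p2=T, p4=F} (p3) contributes 0 new; branch {p1=T, p4=F} (p2, p3) contributes 2 new; branch {p1=F, p3=F, p4=T} (p2) contributes 2 new. Total: 10.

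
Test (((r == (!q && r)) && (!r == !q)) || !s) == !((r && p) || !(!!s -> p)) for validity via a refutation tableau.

Assume the negation and expand:
Initial set: {!((((r == (!q && r)) && (!r == !q)) || !s) == !((r && p) || !(!!s -> p)))}.
!((((r == (!q && r)) && (!r == !q)) || !s) == !((r && p) || !(!!s -> p))): β-rule — branch into (((r == (!q && r)) && (!r == !q)) || !s), !!((r && p) || !(!!s -> p))  //  !(((r == (!q && r)) && (!r == !q)) || !s), !((r && p) || !(!!s -> p)).
  branch 1 (add (((r == (!q && r)) && (!r == !q)) || !s), !!((r && p) || !(!!s -> p))):
    (((r == (!q && r)) && (!r == !q)) || !s): β-rule — branch into ((r == (!q && r)) && (!r == !q))  //  !s.
      branch 1.1 (add ((r == (!q && r)) && (!r == !q))):
        ((r == (!q && r)) && (!r == !q)): α-rule — add (r == (!q && r)), (!r == !q).
        !!((r && p) || !(!!s -> p)): β-rule — branch into (r && p)  //  !(!!s -> p).
          branch 1.1.1 (add (r && p)):
            (r && p): α-rule — add r, p.
            (r == (!q && r)): β-rule — branch into r, (!q && r)  //  !r, !(!q && r).
              branch 1.1.1.1 (add r, (!q && r)):
                (!q && r): α-rule — add !q, r.
                (!r == !q): β-rule — branch into !r, !q  //  !!r, !!q.
                  branch 1.1.1.1.1 (add !r, !q):
                    × closes — contains both r and !r.
                  branch 1.1.1.1.2 (add !!r, !!q):
                    × closes — contains both q and !q.
              branch 1.1.1.2 (add !r, !(!q && r)):
                × closes — contains both r and !r.
          branch 1.1.2 (add !(!!s -> p)):
            !(!!s -> p): α-rule — add !!s, !p.
            !!s: drop double negation, giving s.
            (r == (!q && r)): β-rule — branch into r, (!q && r)  //  !r, !(!q && r).
              branch 1.1.2.1 (add r, (!q && r)):
                (!q && r): α-rule — add !q, r.
                (!r == !q): β-rule — branch into !r, !q  //  !!r, !!q.
                  branch 1.1.2.1.1 (add !r, !q):
                    × closes — contains both r and !r.
                  branch 1.1.2.1.2 (add !!r, !!q):
                    × closes — contains both q and !q.
              branch 1.1.2.2 (add !r, !(!q && r)):
                (!r == !q): β-rule — branch into !r, !q  //  !!r, !!q.
                  branch 1.1.2.2.1 (add !r, !q):
                    !(!q && r): β-rule — branch into !!q  //  !r.
                      branch 1.1.2.2.1.1 (add !!q):
                        × closes — contains both q and !q.
                      branch 1.1.2.2.1.2 (add !r):
                        ○ open, literals {p=F, q=F, r=F, s=T}.
                  branch 1.1.2.2.2 (add !!r, !!q):
                    × closes — contains both r and !r.
      branch 1.2 (add !s):
        !!((r && p) || !(!!s -> p)): β-rule — branch into (r && p)  //  !(!!s -> p).
          branch 1.2.1 (add (r && p)):
            (r && p): α-rule — add r, p.
            ○ open, literals {p=T, r=T, s=F}.
          branch 1.2.2 (add !(!!s -> p)):
            !(!!s -> p): α-rule — add !!s, !p.
            !!s: drop double negation, giving s.
            × closes — contains both s and !s.
  branch 2 (add !(((r == (!q && r)) && (!r == !q)) || !s), !((r && p) || !(!!s -> p))):
    !(((r == (!q && r)) && (!r == !q)) || !s): α-rule — add !((r == (!q && r)) && (!r == !q)), !!s.
    !((r && p) || !(!!s -> p)): α-rule — add !(r && p), !!(!!s -> p).
    !((r == (!q && r)) && (!r == !q)): β-rule — branch into !(r == (!q && r))  //  !(!r == !q).
      branch 2.1 (add !(r == (!q && r))):
        !(r && p): β-rule — branch into !r  //  !p.
          branch 2.1.1 (add !r):
            !!(!!s -> p): β-rule — branch into !!!s  //  p.
              branch 2.1.1.1 (add !!!s):
                !!!s: drop double negation, giving !s.
                × closes — contains both s and !s.
              branch 2.1.1.2 (add p):
                !(r == (!q && r)): β-rule — branch into r, !(!q && r)  //  !r, (!q && r).
                  branch 2.1.1.2.1 (add r, !(!q && r)):
                    × closes — contains both r and !r.
                  branch 2.1.1.2.2 (add !r, (!q && r)):
                    (!q && r): α-rule — add !q, r.
                    × closes — contains both r and !r.
          branch 2.1.2 (add !p):
            !!(!!s -> p): β-rule — branch into !!!s  //  p.
              branch 2.1.2.1 (add !!!s):
                !!!s: drop double negation, giving !s.
                × closes — contains both s and !s.
              branch 2.1.2.2 (add p):
                × closes — contains both p and !p.
      branch 2.2 (add !(!r == !q)):
        !(r && p): β-rule — branch into !r  //  !p.
          branch 2.2.1 (add !r):
            !!(!!s -> p): β-rule — branch into !!!s  //  p.
              branch 2.2.1.1 (add !!!s):
                !!!s: drop double negation, giving !s.
                × closes — contains both s and !s.
              branch 2.2.1.2 (add p):
                !(!r == !q): β-rule — branch into !r, !!q  //  !!r, !q.
                  branch 2.2.1.2.1 (add !r, !!q):
                    ○ open, literals {p=T, q=T, r=F, s=T}.
                  branch 2.2.1.2.2 (add !!r, !q):
                    × closes — contains both r and !r.
          branch 2.2.2 (add !p):
            !!(!!s -> p): β-rule — branch into !!!s  //  p.
              branch 2.2.2.1 (add !!!s):
                !!!s: drop double negation, giving !s.
                × closes — contains both s and !s.
              branch 2.2.2.2 (add p):
                × closes — contains both p and !p.
17 branches closed, 3 open.
An open branch gives a countermodel: p=F, q=F, r=F, s=T (unmentioned atoms arbitrary); under it the original formula is false.

Not valid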